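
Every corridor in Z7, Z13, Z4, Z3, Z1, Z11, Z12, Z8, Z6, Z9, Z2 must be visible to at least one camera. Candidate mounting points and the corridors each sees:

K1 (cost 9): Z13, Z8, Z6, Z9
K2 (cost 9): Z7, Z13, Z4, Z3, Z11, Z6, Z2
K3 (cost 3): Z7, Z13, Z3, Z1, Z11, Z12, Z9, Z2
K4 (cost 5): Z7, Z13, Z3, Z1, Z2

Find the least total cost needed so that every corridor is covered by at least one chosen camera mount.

K1, K2, K3 cover every corridor at cost 9 + 9 + 3 = 21.
Any cover uses at least 3 camera mounts; among all covering selections none totals below 21.

21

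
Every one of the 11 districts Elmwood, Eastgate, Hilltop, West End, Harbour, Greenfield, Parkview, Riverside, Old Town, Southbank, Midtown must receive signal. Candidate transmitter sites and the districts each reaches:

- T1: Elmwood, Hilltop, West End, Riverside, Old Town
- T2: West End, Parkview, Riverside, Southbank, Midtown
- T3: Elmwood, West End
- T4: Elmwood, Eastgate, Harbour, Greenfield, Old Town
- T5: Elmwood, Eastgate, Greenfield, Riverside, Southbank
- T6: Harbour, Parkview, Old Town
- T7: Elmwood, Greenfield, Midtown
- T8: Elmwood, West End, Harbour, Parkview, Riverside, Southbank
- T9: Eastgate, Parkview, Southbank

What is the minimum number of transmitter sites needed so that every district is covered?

3

T1, T2, T4 together cover {Elmwood, Eastgate, Hilltop, West End, Harbour, Greenfield, Parkview, Riverside, Old Town, Southbank, Midtown} — every district.
No 2 of the 9 transmitter sites cover everything (all 36 pairs fall short), so 3 is minimum.
Greedy (largest uncovered first) would take T8, T4, T1, T2 — 4 transmitter sites — but 3 suffice.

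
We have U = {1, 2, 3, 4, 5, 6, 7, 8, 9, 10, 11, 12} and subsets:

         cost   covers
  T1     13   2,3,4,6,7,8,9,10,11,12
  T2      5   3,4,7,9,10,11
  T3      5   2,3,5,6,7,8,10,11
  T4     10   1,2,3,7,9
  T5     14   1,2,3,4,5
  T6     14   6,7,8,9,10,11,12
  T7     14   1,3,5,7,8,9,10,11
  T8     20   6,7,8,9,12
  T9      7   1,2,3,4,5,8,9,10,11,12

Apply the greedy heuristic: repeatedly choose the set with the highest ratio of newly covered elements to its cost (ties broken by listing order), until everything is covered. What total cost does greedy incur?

12

Pick 1: T3 adds 8 new (2, 3, 5, 6, 7, 8, 10, 11) at cost 5 (ratio 8/5).
Pick 2: T9 adds 4 new (1, 4, 9, 12) at cost 7 (ratio 4/7).
Greedy total cost: 5 + 7 = 12.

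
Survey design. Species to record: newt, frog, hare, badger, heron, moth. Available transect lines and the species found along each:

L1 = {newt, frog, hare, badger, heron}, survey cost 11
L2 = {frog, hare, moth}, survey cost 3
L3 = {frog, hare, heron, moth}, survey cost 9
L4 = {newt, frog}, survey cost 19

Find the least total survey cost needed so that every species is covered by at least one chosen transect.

14

L1, L2 cover every species at survey cost 11 + 3 = 14.
Any cover uses at least 2 transects; among all covering selections none totals below 14.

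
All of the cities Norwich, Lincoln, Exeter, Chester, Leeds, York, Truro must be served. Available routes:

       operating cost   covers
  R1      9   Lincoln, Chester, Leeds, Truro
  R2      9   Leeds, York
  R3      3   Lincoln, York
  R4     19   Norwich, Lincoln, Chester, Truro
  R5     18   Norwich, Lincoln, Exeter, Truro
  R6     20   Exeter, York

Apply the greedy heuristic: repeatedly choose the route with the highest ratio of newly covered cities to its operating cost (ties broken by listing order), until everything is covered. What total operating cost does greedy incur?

30

Pick 1: R3 adds 2 new (Lincoln, York) at operating cost 3 (ratio 2/3).
Pick 2: R1 adds 3 new (Chester, Leeds, Truro) at operating cost 9 (ratio 3/9).
Pick 3: R5 adds 2 new (Norwich, Exeter) at operating cost 18 (ratio 2/18).
Greedy total operating cost: 3 + 9 + 18 = 30.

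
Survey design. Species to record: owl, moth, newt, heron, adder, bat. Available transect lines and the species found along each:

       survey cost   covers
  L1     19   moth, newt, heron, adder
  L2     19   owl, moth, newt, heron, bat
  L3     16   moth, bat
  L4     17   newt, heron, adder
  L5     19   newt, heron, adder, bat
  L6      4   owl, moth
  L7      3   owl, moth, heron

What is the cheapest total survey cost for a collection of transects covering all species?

22

L5, L7 cover every species at survey cost 19 + 3 = 22.
Any cover uses at least 2 transects; among all covering selections none totals below 22.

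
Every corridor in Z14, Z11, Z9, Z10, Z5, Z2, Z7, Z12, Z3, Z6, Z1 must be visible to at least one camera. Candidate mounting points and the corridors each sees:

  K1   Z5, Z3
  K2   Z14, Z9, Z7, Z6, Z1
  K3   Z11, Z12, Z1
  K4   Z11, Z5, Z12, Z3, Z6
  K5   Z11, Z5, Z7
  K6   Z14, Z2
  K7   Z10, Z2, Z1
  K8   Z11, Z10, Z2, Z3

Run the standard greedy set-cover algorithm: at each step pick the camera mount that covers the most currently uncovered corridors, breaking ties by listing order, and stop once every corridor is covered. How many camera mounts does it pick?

Pick 1: K2 covers 5 new corridors (Z14, Z9, Z7, Z6, Z1).
Pick 2: K4 covers 4 new corridors (Z11, Z5, Z12, Z3).
Pick 3: K7 covers 2 new corridors (Z10, Z2).
Greedy uses 3 camera mounts.

3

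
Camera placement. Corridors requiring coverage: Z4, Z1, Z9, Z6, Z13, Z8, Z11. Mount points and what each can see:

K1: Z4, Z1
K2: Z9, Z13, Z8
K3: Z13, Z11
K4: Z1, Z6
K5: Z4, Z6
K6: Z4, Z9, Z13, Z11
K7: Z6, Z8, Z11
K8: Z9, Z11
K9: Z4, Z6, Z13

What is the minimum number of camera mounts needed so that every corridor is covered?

3

K1, K2, K7 together cover {Z4, Z1, Z9, Z6, Z13, Z8, Z11} — every corridor.
No 2 of the 9 camera mounts cover everything (all 36 pairs fall short), so 3 is minimum.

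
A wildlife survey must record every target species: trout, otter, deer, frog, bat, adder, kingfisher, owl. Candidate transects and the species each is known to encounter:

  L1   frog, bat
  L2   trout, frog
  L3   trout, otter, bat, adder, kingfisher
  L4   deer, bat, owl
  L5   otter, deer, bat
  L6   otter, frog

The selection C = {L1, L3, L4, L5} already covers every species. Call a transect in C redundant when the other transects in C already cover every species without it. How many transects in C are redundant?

Drop L1: frog uncovered — not redundant.
Drop L3: trout, adder, kingfisher uncovered — not redundant.
Drop L4: owl uncovered — not redundant.
Drop L5: the rest still cover every species — redundant.
1 redundant: L5.

1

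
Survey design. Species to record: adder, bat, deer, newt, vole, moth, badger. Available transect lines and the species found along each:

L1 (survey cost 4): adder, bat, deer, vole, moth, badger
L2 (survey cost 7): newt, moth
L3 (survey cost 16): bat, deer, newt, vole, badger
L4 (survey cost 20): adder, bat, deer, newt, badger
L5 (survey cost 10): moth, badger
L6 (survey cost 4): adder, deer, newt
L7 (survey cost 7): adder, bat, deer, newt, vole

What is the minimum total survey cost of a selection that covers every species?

8

L1, L6 cover every species at survey cost 4 + 4 = 8.
Any cover uses at least 2 transects; among all covering selections none totals below 8.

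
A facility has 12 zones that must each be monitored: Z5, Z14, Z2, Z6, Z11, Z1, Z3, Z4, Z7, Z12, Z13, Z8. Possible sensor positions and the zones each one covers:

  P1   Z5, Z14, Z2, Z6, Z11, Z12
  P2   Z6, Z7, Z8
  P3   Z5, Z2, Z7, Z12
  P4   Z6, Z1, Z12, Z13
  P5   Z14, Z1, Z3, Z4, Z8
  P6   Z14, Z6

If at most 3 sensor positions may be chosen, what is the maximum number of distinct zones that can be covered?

Choosing P1, P2, P5 covers {Z5, Z14, Z2, Z6, Z11, Z1, Z3, Z4, Z7, Z12, Z8} — 11 zones.
No choice of 3 sensor positions does better; here Z13 is left uncovered.

11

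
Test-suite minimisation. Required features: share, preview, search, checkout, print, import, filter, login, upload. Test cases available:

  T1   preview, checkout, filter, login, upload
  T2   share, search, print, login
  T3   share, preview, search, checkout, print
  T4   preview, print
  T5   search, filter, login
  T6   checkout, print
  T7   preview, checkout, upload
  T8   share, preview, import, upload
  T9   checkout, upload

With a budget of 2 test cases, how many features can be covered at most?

Choosing T1, T2 covers {share, preview, search, checkout, print, filter, login, upload} — 8 features.
No choice of 2 test cases does better; here import is left uncovered.

8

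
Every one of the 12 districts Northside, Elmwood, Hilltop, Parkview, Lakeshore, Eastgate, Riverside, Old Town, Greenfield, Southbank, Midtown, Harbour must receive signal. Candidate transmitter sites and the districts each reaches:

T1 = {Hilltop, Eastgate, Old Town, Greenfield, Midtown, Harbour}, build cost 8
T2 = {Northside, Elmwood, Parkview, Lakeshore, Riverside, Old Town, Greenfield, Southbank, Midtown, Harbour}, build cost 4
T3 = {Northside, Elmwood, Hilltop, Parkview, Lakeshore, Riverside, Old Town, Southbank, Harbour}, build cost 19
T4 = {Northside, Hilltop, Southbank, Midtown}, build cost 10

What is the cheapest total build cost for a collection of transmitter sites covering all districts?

T1, T2 cover every district at build cost 8 + 4 = 12.
Any cover uses at least 2 transmitter sites; among all covering selections none totals below 12.

12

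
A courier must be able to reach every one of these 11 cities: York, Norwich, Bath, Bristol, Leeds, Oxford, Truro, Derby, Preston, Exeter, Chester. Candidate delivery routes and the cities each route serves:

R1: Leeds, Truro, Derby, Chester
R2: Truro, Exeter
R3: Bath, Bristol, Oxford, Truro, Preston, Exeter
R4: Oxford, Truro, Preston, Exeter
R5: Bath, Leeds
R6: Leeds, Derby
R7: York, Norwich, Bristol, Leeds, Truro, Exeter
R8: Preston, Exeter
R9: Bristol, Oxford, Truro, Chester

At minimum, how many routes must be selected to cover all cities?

R1, R3, R7 together cover {York, Norwich, Bath, Bristol, Leeds, Oxford, Truro, Derby, Preston, Exeter, Chester} — every city.
No 2 of the 9 routes cover everything (all 36 pairs fall short), so 3 is minimum.

3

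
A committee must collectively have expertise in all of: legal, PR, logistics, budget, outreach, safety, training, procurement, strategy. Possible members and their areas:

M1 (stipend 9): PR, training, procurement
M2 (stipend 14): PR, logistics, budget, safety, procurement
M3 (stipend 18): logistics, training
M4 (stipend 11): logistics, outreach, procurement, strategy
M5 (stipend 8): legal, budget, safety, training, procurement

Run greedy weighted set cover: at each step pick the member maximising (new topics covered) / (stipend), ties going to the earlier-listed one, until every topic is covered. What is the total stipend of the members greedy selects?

28

Pick 1: M5 adds 5 new (legal, budget, safety, training, procurement) at stipend 8 (ratio 5/8).
Pick 2: M4 adds 3 new (logistics, outreach, strategy) at stipend 11 (ratio 3/11).
Pick 3: M1 adds 1 new (PR) at stipend 9 (ratio 1/9).
Greedy total stipend: 8 + 11 + 9 = 28.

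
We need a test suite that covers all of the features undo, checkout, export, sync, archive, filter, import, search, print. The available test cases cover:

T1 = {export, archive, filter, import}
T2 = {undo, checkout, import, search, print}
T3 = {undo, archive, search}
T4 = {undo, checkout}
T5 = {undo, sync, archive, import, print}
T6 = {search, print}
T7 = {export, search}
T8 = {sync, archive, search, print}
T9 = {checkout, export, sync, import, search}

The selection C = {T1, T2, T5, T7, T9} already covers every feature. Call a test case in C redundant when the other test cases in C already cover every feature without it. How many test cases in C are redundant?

4

Drop T1: filter uncovered — not redundant.
Drop T2: the rest still cover every feature — redundant.
Drop T5: the rest still cover every feature — redundant.
Drop T7: the rest still cover every feature — redundant.
Drop T9: the rest still cover every feature — redundant.
4 redundant: T2, T5, T7, T9.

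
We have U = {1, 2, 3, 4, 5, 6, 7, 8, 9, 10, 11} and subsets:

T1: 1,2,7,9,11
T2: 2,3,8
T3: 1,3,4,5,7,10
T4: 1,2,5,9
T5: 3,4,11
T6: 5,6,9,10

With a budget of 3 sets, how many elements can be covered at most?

10

Choosing T1, T2, T3 covers {1, 2, 3, 4, 5, 7, 8, 9, 10, 11} — 10 elements.
No choice of 3 sets does better; here 6 is left uncovered.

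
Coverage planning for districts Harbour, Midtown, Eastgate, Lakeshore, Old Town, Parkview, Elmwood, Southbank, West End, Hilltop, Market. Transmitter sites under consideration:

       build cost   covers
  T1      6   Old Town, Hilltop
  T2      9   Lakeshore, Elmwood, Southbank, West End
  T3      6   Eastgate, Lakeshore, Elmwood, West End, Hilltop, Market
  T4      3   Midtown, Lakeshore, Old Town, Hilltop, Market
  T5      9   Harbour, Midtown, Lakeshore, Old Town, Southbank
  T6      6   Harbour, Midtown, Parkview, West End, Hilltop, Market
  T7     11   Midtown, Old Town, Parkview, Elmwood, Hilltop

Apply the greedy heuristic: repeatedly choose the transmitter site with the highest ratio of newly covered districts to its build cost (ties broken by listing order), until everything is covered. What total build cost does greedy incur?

24

Pick 1: T4 adds 5 new (Midtown, Lakeshore, Old Town, Hilltop, Market) at build cost 3 (ratio 5/3).
Pick 2: T3 adds 3 new (Eastgate, Elmwood, West End) at build cost 6 (ratio 3/6).
Pick 3: T6 adds 2 new (Harbour, Parkview) at build cost 6 (ratio 2/6).
Pick 4: T2 adds 1 new (Southbank) at build cost 9 (ratio 1/9).
Greedy total build cost: 3 + 6 + 6 + 9 = 24. (The true optimum is 21, so greedy overshoots here.)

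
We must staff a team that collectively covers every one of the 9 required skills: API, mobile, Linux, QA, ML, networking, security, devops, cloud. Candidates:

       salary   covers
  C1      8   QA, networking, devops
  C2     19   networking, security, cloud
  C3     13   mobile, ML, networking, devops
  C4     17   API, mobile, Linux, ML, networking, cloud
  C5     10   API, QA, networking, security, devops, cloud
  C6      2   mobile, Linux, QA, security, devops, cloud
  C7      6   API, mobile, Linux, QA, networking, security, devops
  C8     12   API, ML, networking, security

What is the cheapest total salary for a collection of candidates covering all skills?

C6, C8 cover every skill at salary 2 + 12 = 14.
Any cover uses at least 2 candidates; among all covering selections none totals below 14.
Greedy by coverage-per-salary would pick C6, C7, C8 for 20 — worse than the optimum 14.

14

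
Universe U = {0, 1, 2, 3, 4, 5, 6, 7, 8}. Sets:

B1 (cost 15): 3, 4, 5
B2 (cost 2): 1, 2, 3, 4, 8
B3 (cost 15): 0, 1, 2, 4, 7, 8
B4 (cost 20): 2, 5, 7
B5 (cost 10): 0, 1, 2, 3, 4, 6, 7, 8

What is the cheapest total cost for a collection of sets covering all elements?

B1, B5 cover every element at cost 15 + 10 = 25.
Any cover uses at least 2 sets; among all covering selections none totals below 25.
Greedy by coverage-per-cost would pick B2, B5, B1 for 27 — worse than the optimum 25.

25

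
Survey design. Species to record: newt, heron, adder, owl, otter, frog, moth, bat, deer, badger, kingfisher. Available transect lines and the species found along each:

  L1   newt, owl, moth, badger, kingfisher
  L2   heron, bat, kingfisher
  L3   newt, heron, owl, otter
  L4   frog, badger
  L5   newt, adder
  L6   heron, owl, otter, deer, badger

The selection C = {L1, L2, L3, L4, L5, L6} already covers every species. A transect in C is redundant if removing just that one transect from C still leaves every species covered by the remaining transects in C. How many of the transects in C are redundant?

Drop L1: moth uncovered — not redundant.
Drop L2: bat uncovered — not redundant.
Drop L3: the rest still cover every species — redundant.
Drop L4: frog uncovered — not redundant.
Drop L5: adder uncovered — not redundant.
Drop L6: deer uncovered — not redundant.
1 redundant: L3.

1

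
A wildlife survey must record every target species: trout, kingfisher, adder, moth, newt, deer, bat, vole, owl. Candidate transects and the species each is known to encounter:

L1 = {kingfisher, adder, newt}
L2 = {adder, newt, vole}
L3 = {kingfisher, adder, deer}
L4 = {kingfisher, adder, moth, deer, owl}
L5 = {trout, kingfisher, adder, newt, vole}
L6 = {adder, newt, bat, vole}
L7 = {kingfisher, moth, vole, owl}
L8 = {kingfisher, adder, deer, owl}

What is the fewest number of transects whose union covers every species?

3

L4, L5, L6 together cover {trout, kingfisher, adder, moth, newt, deer, bat, vole, owl} — every species.
No 2 of the 8 transects cover everything (all 28 pairs fall short), so 3 is minimum.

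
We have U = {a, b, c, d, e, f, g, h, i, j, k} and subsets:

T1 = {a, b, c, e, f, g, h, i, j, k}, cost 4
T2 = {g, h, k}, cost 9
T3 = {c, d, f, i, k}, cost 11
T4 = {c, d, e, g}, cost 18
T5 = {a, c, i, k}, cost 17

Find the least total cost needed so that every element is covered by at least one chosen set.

T1, T3 cover every element at cost 4 + 11 = 15.
Any cover uses at least 2 sets; among all covering selections none totals below 15.

15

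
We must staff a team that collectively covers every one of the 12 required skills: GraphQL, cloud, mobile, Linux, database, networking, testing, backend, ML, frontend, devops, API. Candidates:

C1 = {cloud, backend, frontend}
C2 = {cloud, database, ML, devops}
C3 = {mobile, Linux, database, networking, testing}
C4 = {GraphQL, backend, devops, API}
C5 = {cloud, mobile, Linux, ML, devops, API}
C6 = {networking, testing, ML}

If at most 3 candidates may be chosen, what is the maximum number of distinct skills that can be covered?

Choosing C1, C3, C4 covers {GraphQL, cloud, mobile, Linux, database, networking, testing, backend, frontend, devops, API} — 11 skills.
No choice of 3 candidates does better; here ML is left uncovered.

11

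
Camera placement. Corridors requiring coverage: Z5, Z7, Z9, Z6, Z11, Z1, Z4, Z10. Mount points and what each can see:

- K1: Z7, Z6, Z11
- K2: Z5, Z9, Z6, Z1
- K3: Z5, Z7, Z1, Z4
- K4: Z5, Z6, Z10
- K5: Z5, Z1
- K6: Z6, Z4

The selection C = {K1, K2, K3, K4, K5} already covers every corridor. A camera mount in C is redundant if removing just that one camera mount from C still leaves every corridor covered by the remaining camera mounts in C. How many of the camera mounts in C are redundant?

Drop K1: Z11 uncovered — not redundant.
Drop K2: Z9 uncovered — not redundant.
Drop K3: Z4 uncovered — not redundant.
Drop K4: Z10 uncovered — not redundant.
Drop K5: the rest still cover every corridor — redundant.
1 redundant: K5.

1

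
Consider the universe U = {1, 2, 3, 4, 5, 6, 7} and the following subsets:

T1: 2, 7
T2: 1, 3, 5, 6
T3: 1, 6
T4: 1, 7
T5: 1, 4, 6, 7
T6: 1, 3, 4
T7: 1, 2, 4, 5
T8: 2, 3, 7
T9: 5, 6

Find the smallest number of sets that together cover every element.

3

T1, T2, T5 together cover {1, 2, 3, 4, 5, 6, 7} — every element.
No 2 of the 9 sets cover everything (all 36 pairs fall short), so 3 is minimum.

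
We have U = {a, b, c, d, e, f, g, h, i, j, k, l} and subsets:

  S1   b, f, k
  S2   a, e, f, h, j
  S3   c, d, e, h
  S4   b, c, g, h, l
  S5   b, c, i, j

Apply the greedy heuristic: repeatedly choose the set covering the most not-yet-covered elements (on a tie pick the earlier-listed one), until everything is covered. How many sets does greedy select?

Pick 1: S2 covers 5 new elements (a, e, f, h, j).
Pick 2: S4 covers 4 new elements (b, c, g, l).
Pick 3: S1 covers 1 new elements (k).
Pick 4: S3 covers 1 new elements (d).
Pick 5: S5 covers 1 new elements (i).
Greedy uses 5 sets.

5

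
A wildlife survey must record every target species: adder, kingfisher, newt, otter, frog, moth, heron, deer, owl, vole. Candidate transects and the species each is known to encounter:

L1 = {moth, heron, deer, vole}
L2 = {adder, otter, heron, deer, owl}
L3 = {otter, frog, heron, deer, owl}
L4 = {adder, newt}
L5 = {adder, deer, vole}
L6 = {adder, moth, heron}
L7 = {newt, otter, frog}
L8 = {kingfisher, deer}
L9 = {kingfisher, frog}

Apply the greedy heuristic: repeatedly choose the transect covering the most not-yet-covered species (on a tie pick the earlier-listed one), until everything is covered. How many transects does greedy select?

4

Pick 1: L2 covers 5 new species (adder, otter, heron, deer, owl).
Pick 2: L1 covers 2 new species (moth, vole).
Pick 3: L7 covers 2 new species (newt, frog).
Pick 4: L8 covers 1 new species (kingfisher).
Greedy uses 4 transects.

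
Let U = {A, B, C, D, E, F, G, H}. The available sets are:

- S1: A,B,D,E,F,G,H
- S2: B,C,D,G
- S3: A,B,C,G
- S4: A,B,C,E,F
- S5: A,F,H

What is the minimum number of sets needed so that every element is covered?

S1, S2 together cover {A, B, C, D, E, F, G, H} — every element.
No single set contains all 8 elements, so 2 is optimal.

2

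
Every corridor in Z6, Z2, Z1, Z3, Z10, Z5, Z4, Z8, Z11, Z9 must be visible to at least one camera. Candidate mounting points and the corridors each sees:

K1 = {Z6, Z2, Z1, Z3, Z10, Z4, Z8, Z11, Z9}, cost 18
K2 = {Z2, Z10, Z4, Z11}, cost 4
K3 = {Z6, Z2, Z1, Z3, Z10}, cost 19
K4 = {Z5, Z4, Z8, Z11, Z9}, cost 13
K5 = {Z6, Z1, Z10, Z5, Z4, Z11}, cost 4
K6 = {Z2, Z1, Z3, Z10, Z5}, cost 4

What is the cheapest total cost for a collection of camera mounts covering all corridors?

21

K4, K5, K6 cover every corridor at cost 13 + 4 + 4 = 21.
Any cover uses at least 2 camera mounts; among all covering selections none totals below 21.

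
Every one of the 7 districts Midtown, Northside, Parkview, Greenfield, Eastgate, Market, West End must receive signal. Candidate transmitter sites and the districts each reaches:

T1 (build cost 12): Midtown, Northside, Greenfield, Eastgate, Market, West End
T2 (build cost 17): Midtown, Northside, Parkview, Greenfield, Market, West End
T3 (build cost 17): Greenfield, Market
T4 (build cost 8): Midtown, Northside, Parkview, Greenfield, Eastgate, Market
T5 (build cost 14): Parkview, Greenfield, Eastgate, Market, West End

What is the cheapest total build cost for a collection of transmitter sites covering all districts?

T1, T4 cover every district at build cost 12 + 8 = 20.
Any cover uses at least 2 transmitter sites; among all covering selections none totals below 20.

20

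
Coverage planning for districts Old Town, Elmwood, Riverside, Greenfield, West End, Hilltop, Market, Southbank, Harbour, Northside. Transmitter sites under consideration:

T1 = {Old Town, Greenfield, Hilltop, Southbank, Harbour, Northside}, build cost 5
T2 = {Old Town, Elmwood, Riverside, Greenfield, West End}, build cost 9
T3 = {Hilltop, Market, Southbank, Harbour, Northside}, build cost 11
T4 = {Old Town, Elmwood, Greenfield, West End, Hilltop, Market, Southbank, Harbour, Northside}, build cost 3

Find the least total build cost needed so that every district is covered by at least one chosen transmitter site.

12

T2, T4 cover every district at build cost 9 + 3 = 12.
Any cover uses at least 2 transmitter sites; among all covering selections none totals below 12.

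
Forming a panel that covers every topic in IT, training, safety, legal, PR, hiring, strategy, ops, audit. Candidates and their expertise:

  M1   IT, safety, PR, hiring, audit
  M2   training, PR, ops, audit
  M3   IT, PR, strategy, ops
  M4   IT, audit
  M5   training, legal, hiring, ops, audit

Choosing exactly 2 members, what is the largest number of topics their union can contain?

Choosing M1, M5 covers {IT, training, safety, legal, PR, hiring, ops, audit} — 8 topics.
No choice of 2 members does better; here strategy is left uncovered.

8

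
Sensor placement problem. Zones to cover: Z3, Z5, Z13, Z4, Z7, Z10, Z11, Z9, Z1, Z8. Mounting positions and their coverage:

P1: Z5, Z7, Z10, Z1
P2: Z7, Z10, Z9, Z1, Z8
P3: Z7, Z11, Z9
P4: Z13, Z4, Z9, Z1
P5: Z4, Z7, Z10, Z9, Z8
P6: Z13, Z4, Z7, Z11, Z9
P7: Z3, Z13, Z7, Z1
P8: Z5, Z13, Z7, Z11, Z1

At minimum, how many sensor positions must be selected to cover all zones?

P5, P7, P8 together cover {Z3, Z5, Z13, Z4, Z7, Z10, Z11, Z9, Z1, Z8} — every zone.
No 2 of the 8 sensor positions cover everything (all 28 pairs fall short), so 3 is minimum.
Greedy (largest uncovered first) would take P2, P6, P1, P7 — 4 sensor positions — but 3 suffice.

3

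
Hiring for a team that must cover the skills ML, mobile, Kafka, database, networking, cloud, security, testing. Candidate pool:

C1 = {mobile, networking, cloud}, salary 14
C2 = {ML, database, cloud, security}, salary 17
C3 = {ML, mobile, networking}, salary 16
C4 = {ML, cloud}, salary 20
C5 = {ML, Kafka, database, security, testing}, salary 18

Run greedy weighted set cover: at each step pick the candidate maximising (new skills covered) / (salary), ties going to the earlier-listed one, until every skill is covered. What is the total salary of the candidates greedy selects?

32

Pick 1: C5 adds 5 new (ML, Kafka, database, security, testing) at salary 18 (ratio 5/18).
Pick 2: C1 adds 3 new (mobile, networking, cloud) at salary 14 (ratio 3/14).
Greedy total salary: 18 + 14 = 32.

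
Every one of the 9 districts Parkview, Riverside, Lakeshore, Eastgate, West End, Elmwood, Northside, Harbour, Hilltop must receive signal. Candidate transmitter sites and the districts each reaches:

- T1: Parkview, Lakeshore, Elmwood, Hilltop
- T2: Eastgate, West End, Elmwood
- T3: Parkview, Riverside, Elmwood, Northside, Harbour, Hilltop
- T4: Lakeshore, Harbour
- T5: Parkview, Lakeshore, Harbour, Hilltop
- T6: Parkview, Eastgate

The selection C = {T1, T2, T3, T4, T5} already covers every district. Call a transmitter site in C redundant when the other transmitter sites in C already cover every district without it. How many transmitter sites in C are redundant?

Drop T1: the rest still cover every district — redundant.
Drop T2: Eastgate, West End uncovered — not redundant.
Drop T3: Riverside, Northside uncovered — not redundant.
Drop T4: the rest still cover every district — redundant.
Drop T5: the rest still cover every district — redundant.
3 redundant: T1, T4, T5.

3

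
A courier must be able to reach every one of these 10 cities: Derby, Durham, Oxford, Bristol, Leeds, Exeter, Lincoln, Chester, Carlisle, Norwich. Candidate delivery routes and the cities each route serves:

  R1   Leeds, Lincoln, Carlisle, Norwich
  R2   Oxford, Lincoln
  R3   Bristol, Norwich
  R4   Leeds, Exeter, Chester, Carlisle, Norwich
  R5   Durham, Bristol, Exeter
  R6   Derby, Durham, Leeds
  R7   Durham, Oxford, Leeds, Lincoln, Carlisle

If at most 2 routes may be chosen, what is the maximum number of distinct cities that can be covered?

8

Choosing R4, R7 covers {Durham, Oxford, Leeds, Exeter, Lincoln, Chester, Carlisle, Norwich} — 8 cities.
No choice of 2 routes does better; here Derby, Bristol are left uncovered.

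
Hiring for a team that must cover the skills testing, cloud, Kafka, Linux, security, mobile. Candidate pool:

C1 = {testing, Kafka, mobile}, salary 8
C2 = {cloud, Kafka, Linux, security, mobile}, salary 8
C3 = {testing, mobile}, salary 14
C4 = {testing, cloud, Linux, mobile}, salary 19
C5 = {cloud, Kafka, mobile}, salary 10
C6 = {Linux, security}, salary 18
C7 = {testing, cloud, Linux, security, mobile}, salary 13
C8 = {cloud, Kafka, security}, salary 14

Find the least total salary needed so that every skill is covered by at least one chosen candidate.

16

C1, C2 cover every skill at salary 8 + 8 = 16.
Any cover uses at least 2 candidates; among all covering selections none totals below 16.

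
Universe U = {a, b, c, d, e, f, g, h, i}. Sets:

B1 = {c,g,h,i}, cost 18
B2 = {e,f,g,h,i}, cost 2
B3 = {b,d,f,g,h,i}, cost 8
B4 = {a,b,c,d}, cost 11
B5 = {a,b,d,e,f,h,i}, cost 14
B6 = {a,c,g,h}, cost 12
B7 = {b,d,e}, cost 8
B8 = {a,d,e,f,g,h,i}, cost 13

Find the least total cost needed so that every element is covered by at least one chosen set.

13

B2, B4 cover every element at cost 2 + 11 = 13.
Any cover uses at least 2 sets; among all covering selections none totals below 13.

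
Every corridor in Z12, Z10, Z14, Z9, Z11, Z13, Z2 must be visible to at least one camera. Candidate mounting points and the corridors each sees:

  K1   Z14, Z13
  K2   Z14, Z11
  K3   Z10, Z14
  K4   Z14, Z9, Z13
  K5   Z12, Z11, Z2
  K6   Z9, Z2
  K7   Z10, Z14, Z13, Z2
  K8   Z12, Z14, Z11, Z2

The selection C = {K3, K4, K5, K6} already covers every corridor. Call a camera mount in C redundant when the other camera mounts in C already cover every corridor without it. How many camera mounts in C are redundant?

1

Drop K3: Z10 uncovered — not redundant.
Drop K4: Z13 uncovered — not redundant.
Drop K5: Z12, Z11 uncovered — not redundant.
Drop K6: the rest still cover every corridor — redundant.
1 redundant: K6.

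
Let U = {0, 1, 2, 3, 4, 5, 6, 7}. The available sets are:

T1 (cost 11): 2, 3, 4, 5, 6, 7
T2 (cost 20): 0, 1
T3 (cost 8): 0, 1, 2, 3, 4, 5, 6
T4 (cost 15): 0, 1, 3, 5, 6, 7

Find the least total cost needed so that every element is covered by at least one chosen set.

T1, T3 cover every element at cost 11 + 8 = 19.
Any cover uses at least 2 sets; among all covering selections none totals below 19.

19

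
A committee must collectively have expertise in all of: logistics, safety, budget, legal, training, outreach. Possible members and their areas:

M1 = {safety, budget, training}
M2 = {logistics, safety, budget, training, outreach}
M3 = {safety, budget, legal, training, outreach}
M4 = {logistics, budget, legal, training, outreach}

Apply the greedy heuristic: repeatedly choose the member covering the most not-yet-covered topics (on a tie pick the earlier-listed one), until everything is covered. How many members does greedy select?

Pick 1: M2 covers 5 new topics (logistics, safety, budget, training, outreach).
Pick 2: M3 covers 1 new topics (legal).
Greedy uses 2 members.

2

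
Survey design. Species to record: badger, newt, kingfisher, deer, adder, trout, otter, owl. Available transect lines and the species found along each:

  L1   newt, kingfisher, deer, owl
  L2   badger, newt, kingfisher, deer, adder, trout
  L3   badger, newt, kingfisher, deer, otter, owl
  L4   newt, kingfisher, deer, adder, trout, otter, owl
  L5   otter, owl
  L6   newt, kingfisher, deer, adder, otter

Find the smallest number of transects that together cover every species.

2

L2, L3 together cover {badger, newt, kingfisher, deer, adder, trout, otter, owl} — every species.
No single transect contains all 8 species, so 2 is optimal.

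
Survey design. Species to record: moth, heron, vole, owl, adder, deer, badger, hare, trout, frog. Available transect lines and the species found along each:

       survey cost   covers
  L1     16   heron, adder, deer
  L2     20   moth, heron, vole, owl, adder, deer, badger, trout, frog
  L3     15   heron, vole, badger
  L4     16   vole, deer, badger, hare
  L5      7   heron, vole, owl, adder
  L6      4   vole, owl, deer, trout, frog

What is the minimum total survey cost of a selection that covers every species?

36

L2, L4 cover every species at survey cost 20 + 16 = 36.
Any cover uses at least 2 transects; among all covering selections none totals below 36.
Greedy by coverage-per-survey cost would pick L6, L5, L4, L2 for 47 — worse than the optimum 36.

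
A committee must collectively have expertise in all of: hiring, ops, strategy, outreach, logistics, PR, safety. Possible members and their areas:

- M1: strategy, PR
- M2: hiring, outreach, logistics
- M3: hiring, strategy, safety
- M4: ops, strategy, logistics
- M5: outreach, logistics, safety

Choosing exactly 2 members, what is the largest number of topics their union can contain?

5

Choosing M1, M2 covers {hiring, strategy, outreach, logistics, PR} — 5 topics.
No choice of 2 members does better; here ops, safety are left uncovered.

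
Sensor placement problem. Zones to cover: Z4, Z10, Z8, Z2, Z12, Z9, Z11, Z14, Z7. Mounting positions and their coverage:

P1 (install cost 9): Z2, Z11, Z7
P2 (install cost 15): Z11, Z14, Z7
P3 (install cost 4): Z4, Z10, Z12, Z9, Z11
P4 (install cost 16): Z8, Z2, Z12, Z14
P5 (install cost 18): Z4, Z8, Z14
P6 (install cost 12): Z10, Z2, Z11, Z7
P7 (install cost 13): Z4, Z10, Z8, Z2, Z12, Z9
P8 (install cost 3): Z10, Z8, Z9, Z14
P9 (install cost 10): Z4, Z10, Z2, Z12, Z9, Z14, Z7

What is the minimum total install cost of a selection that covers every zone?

P1, P3, P8 cover every zone at install cost 9 + 4 + 3 = 16.
Any cover uses at least 2 sensor positions; among all covering selections none totals below 16.

16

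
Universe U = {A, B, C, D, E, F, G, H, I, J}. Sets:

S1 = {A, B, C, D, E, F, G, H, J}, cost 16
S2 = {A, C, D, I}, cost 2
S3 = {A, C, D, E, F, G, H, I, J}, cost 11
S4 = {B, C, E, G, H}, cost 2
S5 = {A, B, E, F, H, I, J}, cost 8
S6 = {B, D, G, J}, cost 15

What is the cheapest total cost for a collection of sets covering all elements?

S2, S4, S5 cover every element at cost 2 + 2 + 8 = 12.
Any cover uses at least 2 sets; among all covering selections none totals below 12.

12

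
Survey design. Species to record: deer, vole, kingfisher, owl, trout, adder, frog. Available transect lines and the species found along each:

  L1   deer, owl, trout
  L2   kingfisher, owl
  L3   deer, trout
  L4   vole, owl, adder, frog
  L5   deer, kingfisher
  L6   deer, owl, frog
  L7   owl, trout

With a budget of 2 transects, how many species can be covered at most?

Choosing L1, L4 covers {deer, vole, owl, trout, adder, frog} — 6 species.
No choice of 2 transects does better; here kingfisher is left uncovered.

6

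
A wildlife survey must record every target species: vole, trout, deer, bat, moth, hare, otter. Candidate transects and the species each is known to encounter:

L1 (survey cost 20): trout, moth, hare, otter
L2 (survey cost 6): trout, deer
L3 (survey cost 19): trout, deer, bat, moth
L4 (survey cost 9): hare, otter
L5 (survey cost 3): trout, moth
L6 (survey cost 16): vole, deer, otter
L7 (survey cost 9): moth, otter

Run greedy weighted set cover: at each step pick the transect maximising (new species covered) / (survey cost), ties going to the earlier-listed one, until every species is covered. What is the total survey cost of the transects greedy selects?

Pick 1: L5 adds 2 new (trout, moth) at survey cost 3 (ratio 2/3).
Pick 2: L4 adds 2 new (hare, otter) at survey cost 9 (ratio 2/9).
Pick 3: L2 adds 1 new (deer) at survey cost 6 (ratio 1/6).
Pick 4: L6 adds 1 new (vole) at survey cost 16 (ratio 1/16).
Pick 5: L3 adds 1 new (bat) at survey cost 19 (ratio 1/19).
Greedy total survey cost: 3 + 9 + 6 + 16 + 19 = 53. (The true optimum is 44, so greedy overshoots here.)

53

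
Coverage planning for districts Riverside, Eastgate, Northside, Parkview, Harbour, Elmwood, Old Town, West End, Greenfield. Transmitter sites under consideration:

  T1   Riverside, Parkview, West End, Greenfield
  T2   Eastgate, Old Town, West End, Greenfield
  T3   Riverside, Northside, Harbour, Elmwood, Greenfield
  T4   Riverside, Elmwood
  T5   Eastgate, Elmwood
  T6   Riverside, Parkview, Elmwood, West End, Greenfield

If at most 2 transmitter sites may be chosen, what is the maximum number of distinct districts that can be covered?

8

Choosing T2, T3 covers {Riverside, Eastgate, Northside, Harbour, Elmwood, Old Town, West End, Greenfield} — 8 districts.
No choice of 2 transmitter sites does better; here Parkview is left uncovered.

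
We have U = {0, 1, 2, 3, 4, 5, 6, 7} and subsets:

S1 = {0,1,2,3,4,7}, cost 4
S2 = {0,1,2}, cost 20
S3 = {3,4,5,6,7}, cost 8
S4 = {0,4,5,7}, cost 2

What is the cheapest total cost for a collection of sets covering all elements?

S1, S3 cover every element at cost 4 + 8 = 12.
Any cover uses at least 2 sets; among all covering selections none totals below 12.
Greedy by coverage-per-cost would pick S4, S1, S3 for 14 — worse than the optimum 12.

12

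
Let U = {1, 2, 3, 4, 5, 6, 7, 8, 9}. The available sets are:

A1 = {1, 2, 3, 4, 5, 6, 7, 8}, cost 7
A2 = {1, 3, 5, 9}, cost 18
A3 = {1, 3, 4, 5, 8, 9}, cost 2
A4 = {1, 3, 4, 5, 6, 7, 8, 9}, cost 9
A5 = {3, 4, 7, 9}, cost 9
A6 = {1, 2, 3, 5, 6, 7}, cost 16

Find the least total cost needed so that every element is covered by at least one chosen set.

9

A1, A3 cover every element at cost 7 + 2 = 9.
Any cover uses at least 2 sets; among all covering selections none totals below 9.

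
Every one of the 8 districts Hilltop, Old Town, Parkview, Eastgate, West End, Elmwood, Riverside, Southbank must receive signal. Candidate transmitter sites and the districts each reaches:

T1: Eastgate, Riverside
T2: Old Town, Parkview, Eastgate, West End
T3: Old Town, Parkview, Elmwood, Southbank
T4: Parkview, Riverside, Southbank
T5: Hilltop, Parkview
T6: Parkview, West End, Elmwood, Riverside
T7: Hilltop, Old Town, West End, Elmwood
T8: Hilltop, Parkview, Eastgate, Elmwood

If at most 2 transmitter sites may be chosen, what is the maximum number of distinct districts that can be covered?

7

Choosing T4, T7 covers {Hilltop, Old Town, Parkview, West End, Elmwood, Riverside, Southbank} — 7 districts.
No choice of 2 transmitter sites does better; here Eastgate is left uncovered.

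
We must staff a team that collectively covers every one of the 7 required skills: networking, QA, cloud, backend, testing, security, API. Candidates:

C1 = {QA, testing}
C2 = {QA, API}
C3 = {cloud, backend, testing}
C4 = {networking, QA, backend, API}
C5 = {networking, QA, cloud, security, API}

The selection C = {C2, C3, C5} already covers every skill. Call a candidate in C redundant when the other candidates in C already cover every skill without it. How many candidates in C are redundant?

1

Drop C2: the rest still cover every skill — redundant.
Drop C3: backend, testing uncovered — not redundant.
Drop C5: networking, security uncovered — not redundant.
1 redundant: C2.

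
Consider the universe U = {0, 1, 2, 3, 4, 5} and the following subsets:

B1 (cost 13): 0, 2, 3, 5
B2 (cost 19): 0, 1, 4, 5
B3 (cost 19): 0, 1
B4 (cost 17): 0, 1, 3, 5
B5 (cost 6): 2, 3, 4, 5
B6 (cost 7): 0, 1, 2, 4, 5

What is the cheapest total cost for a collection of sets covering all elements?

B5, B6 cover every element at cost 6 + 7 = 13.
Any cover uses at least 2 sets; among all covering selections none totals below 13.

13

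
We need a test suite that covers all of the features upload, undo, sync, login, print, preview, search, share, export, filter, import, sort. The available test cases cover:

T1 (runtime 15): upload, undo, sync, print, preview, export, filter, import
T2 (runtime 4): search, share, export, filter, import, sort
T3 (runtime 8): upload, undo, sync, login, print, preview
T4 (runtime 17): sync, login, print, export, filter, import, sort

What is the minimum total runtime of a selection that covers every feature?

T2, T3 cover every feature at runtime 4 + 8 = 12.
Any cover uses at least 2 test cases; among all covering selections none totals below 12.

12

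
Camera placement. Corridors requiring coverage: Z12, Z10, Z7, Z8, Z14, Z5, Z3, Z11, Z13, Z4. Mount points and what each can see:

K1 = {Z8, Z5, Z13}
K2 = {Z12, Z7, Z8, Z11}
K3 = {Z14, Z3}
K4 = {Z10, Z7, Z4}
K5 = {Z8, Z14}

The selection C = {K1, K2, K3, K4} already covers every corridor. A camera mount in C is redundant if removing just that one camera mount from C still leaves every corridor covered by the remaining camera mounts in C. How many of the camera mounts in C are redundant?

Drop K1: Z5, Z13 uncovered — not redundant.
Drop K2: Z12, Z11 uncovered — not redundant.
Drop K3: Z14, Z3 uncovered — not redundant.
Drop K4: Z10, Z4 uncovered — not redundant.
None of the camera mounts in C is redundant.

0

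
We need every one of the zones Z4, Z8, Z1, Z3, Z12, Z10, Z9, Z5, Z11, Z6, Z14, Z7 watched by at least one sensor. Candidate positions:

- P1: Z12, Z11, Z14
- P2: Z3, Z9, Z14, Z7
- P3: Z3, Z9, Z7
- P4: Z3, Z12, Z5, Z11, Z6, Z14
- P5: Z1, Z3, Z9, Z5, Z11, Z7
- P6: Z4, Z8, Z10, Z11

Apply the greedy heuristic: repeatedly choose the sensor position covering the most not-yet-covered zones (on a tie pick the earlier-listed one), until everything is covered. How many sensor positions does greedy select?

Pick 1: P4 covers 6 new zones (Z3, Z12, Z5, Z11, Z6, Z14).
Pick 2: P5 covers 3 new zones (Z1, Z9, Z7).
Pick 3: P6 covers 3 new zones (Z4, Z8, Z10).
Greedy uses 3 sensor positions.

3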